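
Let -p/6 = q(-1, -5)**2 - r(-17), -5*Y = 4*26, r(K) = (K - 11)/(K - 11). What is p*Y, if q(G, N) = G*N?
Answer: 14976/5 ≈ 2995.2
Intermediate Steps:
r(K) = 1 (r(K) = (-11 + K)/(-11 + K) = 1)
Y = -104/5 (Y = -4*26/5 = -1/5*104 = -104/5 ≈ -20.800)
p = -144 (p = -6*((-1*(-5))**2 - 1*1) = -6*(5**2 - 1) = -6*(25 - 1) = -6*24 = -144)
p*Y = -144*(-104/5) = 14976/5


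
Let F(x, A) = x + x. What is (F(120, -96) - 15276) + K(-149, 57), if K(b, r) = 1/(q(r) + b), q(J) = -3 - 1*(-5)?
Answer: -2210293/147 ≈ -15036.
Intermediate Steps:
F(x, A) = 2*x
q(J) = 2 (q(J) = -3 + 5 = 2)
K(b, r) = 1/(2 + b)
(F(120, -96) - 15276) + K(-149, 57) = (2*120 - 15276) + 1/(2 - 149) = (240 - 15276) + 1/(-147) = -15036 - 1/147 = -2210293/147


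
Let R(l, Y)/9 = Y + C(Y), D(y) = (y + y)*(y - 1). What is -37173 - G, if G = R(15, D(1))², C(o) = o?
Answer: -37173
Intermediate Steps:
D(y) = 2*y*(-1 + y) (D(y) = (2*y)*(-1 + y) = 2*y*(-1 + y))
R(l, Y) = 18*Y (R(l, Y) = 9*(Y + Y) = 9*(2*Y) = 18*Y)
G = 0 (G = (18*(2*1*(-1 + 1)))² = (18*(2*1*0))² = (18*0)² = 0² = 0)
-37173 - G = -37173 - 1*0 = -37173 + 0 = -37173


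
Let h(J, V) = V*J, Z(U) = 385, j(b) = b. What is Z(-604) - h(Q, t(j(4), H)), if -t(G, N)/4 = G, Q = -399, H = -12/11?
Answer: -5999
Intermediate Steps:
H = -12/11 (H = -12*1/11 = -12/11 ≈ -1.0909)
t(G, N) = -4*G
h(J, V) = J*V
Z(-604) - h(Q, t(j(4), H)) = 385 - (-399)*(-4*4) = 385 - (-399)*(-16) = 385 - 1*6384 = 385 - 6384 = -5999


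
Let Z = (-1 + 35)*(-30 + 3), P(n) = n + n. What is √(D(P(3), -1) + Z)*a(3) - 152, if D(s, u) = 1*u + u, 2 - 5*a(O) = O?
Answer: -152 - 2*I*√230/5 ≈ -152.0 - 6.0663*I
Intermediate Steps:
a(O) = ⅖ - O/5
P(n) = 2*n
Z = -918 (Z = 34*(-27) = -918)
D(s, u) = 2*u (D(s, u) = u + u = 2*u)
√(D(P(3), -1) + Z)*a(3) - 152 = √(2*(-1) - 918)*(⅖ - ⅕*3) - 152 = √(-2 - 918)*(⅖ - ⅗) - 152 = √(-920)*(-⅕) - 152 = (2*I*√230)*(-⅕) - 152 = -2*I*√230/5 - 152 = -152 - 2*I*√230/5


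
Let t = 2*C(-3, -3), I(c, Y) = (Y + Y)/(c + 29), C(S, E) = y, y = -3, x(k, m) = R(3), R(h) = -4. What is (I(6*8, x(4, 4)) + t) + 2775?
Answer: 213205/77 ≈ 2768.9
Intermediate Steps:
x(k, m) = -4
C(S, E) = -3
I(c, Y) = 2*Y/(29 + c) (I(c, Y) = (2*Y)/(29 + c) = 2*Y/(29 + c))
t = -6 (t = 2*(-3) = -6)
(I(6*8, x(4, 4)) + t) + 2775 = (2*(-4)/(29 + 6*8) - 6) + 2775 = (2*(-4)/(29 + 48) - 6) + 2775 = (2*(-4)/77 - 6) + 2775 = (2*(-4)*(1/77) - 6) + 2775 = (-8/77 - 6) + 2775 = -470/77 + 2775 = 213205/77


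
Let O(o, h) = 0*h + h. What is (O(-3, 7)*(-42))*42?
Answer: -12348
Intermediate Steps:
O(o, h) = h (O(o, h) = 0 + h = h)
(O(-3, 7)*(-42))*42 = (7*(-42))*42 = -294*42 = -12348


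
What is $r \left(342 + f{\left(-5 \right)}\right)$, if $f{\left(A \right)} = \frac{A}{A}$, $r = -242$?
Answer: $-83006$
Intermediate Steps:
$f{\left(A \right)} = 1$
$r \left(342 + f{\left(-5 \right)}\right) = - 242 \left(342 + 1\right) = \left(-242\right) 343 = -83006$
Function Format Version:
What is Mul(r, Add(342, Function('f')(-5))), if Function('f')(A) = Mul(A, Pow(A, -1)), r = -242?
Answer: -83006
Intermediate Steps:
Function('f')(A) = 1
Mul(r, Add(342, Function('f')(-5))) = Mul(-242, Add(342, 1)) = Mul(-242, 343) = -83006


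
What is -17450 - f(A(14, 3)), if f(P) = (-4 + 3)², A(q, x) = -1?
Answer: -17451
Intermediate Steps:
f(P) = 1 (f(P) = (-1)² = 1)
-17450 - f(A(14, 3)) = -17450 - 1*1 = -17450 - 1 = -17451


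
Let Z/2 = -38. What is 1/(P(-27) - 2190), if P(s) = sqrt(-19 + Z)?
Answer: -438/959239 - I*sqrt(95)/4796195 ≈ -0.00045661 - 2.0322e-6*I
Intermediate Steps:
Z = -76 (Z = 2*(-38) = -76)
P(s) = I*sqrt(95) (P(s) = sqrt(-19 - 76) = sqrt(-95) = I*sqrt(95))
1/(P(-27) - 2190) = 1/(I*sqrt(95) - 2190) = 1/(-2190 + I*sqrt(95))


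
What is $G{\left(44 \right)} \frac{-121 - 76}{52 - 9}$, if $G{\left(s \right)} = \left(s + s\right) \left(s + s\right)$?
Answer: $- \frac{1525568}{43} \approx -35478.0$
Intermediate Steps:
$G{\left(s \right)} = 4 s^{2}$ ($G{\left(s \right)} = 2 s 2 s = 4 s^{2}$)
$G{\left(44 \right)} \frac{-121 - 76}{52 - 9} = 4 \cdot 44^{2} \frac{-121 - 76}{52 - 9} = 4 \cdot 1936 \left(- \frac{197}{43}\right) = 7744 \left(\left(-197\right) \frac{1}{43}\right) = 7744 \left(- \frac{197}{43}\right) = - \frac{1525568}{43}$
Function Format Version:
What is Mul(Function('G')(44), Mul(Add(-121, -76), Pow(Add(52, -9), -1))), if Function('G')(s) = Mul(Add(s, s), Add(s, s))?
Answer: Rational(-1525568, 43) ≈ -35478.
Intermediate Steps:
Function('G')(s) = Mul(4, Pow(s, 2)) (Function('G')(s) = Mul(Mul(2, s), Mul(2, s)) = Mul(4, Pow(s, 2)))
Mul(Function('G')(44), Mul(Add(-121, -76), Pow(Add(52, -9), -1))) = Mul(Mul(4, Pow(44, 2)), Mul(Add(-121, -76), Pow(Add(52, -9), -1))) = Mul(Mul(4, 1936), Mul(-197, Pow(43, -1))) = Mul(7744, Mul(-197, Rational(1, 43))) = Mul(7744, Rational(-197, 43)) = Rational(-1525568, 43)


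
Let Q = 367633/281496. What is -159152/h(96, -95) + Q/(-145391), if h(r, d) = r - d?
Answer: -6513611576752175/7817054122776 ≈ -833.26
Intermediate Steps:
Q = 367633/281496 (Q = 367633*(1/281496) = 367633/281496 ≈ 1.3060)
-159152/h(96, -95) + Q/(-145391) = -159152/(96 - 1*(-95)) + (367633/281496)/(-145391) = -159152/(96 + 95) + (367633/281496)*(-1/145391) = -159152/191 - 367633/40926984936 = -6513611576752175/7817054122776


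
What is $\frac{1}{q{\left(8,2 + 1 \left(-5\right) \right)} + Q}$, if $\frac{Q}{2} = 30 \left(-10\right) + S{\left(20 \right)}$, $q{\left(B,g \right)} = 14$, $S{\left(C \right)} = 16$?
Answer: $- \frac{1}{554} \approx -0.0018051$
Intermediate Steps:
$Q = -568$ ($Q = 2 \left(30 \left(-10\right) + 16\right) = 2 \left(-300 + 16\right) = 2 \left(-284\right) = -568$)
$\frac{1}{q{\left(8,2 + 1 \left(-5\right) \right)} + Q} = \frac{1}{14 - 568} = \frac{1}{-554} = - \frac{1}{554}$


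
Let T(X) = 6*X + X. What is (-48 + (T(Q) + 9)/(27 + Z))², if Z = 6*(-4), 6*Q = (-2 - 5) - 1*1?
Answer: 187489/81 ≈ 2314.7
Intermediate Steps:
Q = -4/3 (Q = ((-2 - 5) - 1*1)/6 = (-7 - 1)/6 = (⅙)*(-8) = -4/3 ≈ -1.3333)
T(X) = 7*X
Z = -24
(-48 + (T(Q) + 9)/(27 + Z))² = (-48 + (7*(-4/3) + 9)/(27 - 24))² = (-48 + (-28/3 + 9)/3)² = (-48 - ⅓*⅓)² = (-48 - ⅑)² = (-433/9)² = 187489/81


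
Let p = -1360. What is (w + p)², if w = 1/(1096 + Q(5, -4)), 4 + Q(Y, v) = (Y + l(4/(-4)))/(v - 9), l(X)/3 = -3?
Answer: 372952841888169/201640000 ≈ 1.8496e+6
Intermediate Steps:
l(X) = -9 (l(X) = 3*(-3) = -9)
Q(Y, v) = -4 + (-9 + Y)/(-9 + v) (Q(Y, v) = -4 + (Y - 9)/(v - 9) = -4 + (-9 + Y)/(-9 + v))
w = 13/14200 (w = 1/(1096 + (27 + 5 - 4*(-4))/(-9 - 4)) = 1/(1096 + (27 + 5 + 16)/(-13)) = 1/(1096 - 1/13*48) = 1/(1096 - 48/13) = 1/(14200/13) = 13/14200 ≈ 0.00091549)
(w + p)² = (13/14200 - 1360)² = (-19311987/14200)² = 372952841888169/201640000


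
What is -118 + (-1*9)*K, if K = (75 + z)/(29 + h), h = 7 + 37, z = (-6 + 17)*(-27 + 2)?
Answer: -6814/73 ≈ -93.342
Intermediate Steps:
z = -275 (z = 11*(-25) = -275)
h = 44
K = -200/73 (K = (75 - 275)/(29 + 44) = -200/73 ≈ -2.7397)
-118 + (-1*9)*K = -118 - 1*9*(-200/73) = -118 - 9*(-200/73) = -118 + 1800/73 = -6814/73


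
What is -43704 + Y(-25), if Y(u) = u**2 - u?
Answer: -43054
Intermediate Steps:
-43704 + Y(-25) = -43704 - 25*(-1 - 25) = -43704 - 25*(-26) = -43704 + 650 = -43054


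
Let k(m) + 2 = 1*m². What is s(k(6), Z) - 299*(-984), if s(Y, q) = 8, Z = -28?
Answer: 294224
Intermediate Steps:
k(m) = -2 + m² (k(m) = -2 + 1*m² = -2 + m²)
s(k(6), Z) - 299*(-984) = 8 - 299*(-984) = 8 + 294216 = 294224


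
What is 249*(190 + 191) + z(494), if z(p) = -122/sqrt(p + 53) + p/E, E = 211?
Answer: 20017853/211 - 122*sqrt(547)/547 ≈ 94866.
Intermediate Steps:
z(p) = -122/sqrt(53 + p) + p/211 (z(p) = -122/sqrt(p + 53) + p/211 = -122/sqrt(53 + p) + p*(1/211) = -122/sqrt(53 + p) + p/211)
249*(190 + 191) + z(494) = 249*(190 + 191) + (-122/sqrt(53 + 494) + (1/211)*494) = 249*381 + (-122*sqrt(547)/547 + 494/211) = 94869 + (-122*sqrt(547)/547 + 494/211) = 94869 + (494/211 - 122*sqrt(547)/547) = 20017853/211 - 122*sqrt(547)/547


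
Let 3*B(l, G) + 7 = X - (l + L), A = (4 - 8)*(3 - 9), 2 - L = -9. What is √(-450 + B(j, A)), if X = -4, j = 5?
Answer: 3*I*√51 ≈ 21.424*I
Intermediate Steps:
L = 11 (L = 2 - 1*(-9) = 2 + 9 = 11)
A = 24 (A = -4*(-6) = 24)
B(l, G) = -22/3 - l/3 (B(l, G) = -7/3 + (-4 - (l + 11))/3 = -7/3 + (-4 - (11 + l))/3 = -7/3 + (-4 + (-11 - l))/3 = -7/3 + (-15 - l)/3 = -7/3 + (-5 - l/3) = -22/3 - l/3)
√(-450 + B(j, A)) = √(-450 + (-22/3 - ⅓*5)) = √(-450 + (-22/3 - 5/3)) = √(-450 - 9) = √(-459) = 3*I*√51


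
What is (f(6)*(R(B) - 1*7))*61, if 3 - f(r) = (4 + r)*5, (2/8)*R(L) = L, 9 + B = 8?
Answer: 31537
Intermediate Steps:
B = -1 (B = -9 + 8 = -1)
R(L) = 4*L
f(r) = -17 - 5*r (f(r) = 3 - (4 + r)*5 = 3 - (20 + 5*r) = 3 + (-20 - 5*r) = -17 - 5*r)
(f(6)*(R(B) - 1*7))*61 = ((-17 - 5*6)*(4*(-1) - 1*7))*61 = ((-17 - 30)*(-4 - 7))*61 = -47*(-11)*61 = 517*61 = 31537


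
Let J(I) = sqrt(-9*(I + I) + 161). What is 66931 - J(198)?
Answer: 66931 - I*sqrt(3403) ≈ 66931.0 - 58.335*I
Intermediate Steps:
J(I) = sqrt(161 - 18*I) (J(I) = sqrt(-18*I + 161) = sqrt(161 - 18*I))
66931 - J(198) = 66931 - sqrt(161 - 18*198) = 66931 - sqrt(161 - 3564) = 66931 - sqrt(-3403) = 66931 - I*sqrt(3403)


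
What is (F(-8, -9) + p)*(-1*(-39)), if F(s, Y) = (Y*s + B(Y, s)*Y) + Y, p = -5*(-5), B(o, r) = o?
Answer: 6591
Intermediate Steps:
p = 25
F(s, Y) = Y + Y**2 + Y*s (F(s, Y) = (Y*s + Y*Y) + Y = (Y*s + Y**2) + Y = (Y**2 + Y*s) + Y = Y + Y**2 + Y*s)
(F(-8, -9) + p)*(-1*(-39)) = (-9*(1 - 9 - 8) + 25)*(-1*(-39)) = (-9*(-16) + 25)*39 = (144 + 25)*39 = 169*39 = 6591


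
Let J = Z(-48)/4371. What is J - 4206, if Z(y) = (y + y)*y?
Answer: -6126606/1457 ≈ -4204.9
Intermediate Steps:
Z(y) = 2*y² (Z(y) = (2*y)*y = 2*y²)
J = 1536/1457 (J = (2*(-48)²)/4371 = (2*2304)*(1/4371) = 4608*(1/4371) = 1536/1457 ≈ 1.0542)
J - 4206 = 1536/1457 - 4206 = -6126606/1457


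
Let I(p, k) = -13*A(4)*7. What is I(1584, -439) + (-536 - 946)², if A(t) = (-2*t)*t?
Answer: 2199236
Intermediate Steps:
A(t) = -2*t²
I(p, k) = 2912 (I(p, k) = -(-26)*4²*7 = -(-26)*16*7 = -13*(-32)*7 = 416*7 = 2912)
I(1584, -439) + (-536 - 946)² = 2912 + (-536 - 946)² = 2912 + (-1482)² = 2912 + 2196324 = 2199236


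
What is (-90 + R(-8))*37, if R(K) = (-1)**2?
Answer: -3293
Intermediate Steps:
R(K) = 1
(-90 + R(-8))*37 = (-90 + 1)*37 = -89*37 = -3293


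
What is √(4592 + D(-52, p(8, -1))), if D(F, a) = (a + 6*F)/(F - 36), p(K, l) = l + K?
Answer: √8896822/44 ≈ 67.790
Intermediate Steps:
p(K, l) = K + l
D(F, a) = (a + 6*F)/(-36 + F)
√(4592 + D(-52, p(8, -1))) = √(4592 + ((8 - 1) + 6*(-52))/(-36 - 52)) = √(4592 + (7 - 312)/(-88)) = √(4592 - 1/88*(-305)) = √(4592 + 305/88) = √(404401/88) = √8896822/44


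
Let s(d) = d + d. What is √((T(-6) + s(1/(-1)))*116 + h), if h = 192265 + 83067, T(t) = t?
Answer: 2*√68601 ≈ 523.84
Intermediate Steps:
s(d) = 2*d
h = 275332
√((T(-6) + s(1/(-1)))*116 + h) = √((-6 + 2/(-1))*116 + 275332) = √((-6 + 2*(-1))*116 + 275332) = √((-6 - 2)*116 + 275332) = √(-8*116 + 275332) = √(-928 + 275332) = √274404 = 2*√68601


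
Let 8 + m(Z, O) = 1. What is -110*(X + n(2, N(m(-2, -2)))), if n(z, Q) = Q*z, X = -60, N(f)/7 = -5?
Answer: 14300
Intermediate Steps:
m(Z, O) = -7 (m(Z, O) = -8 + 1 = -7)
N(f) = -35 (N(f) = 7*(-5) = -35)
-110*(X + n(2, N(m(-2, -2)))) = -110*(-60 - 35*2) = -110*(-60 - 70) = -110*(-130) = 14300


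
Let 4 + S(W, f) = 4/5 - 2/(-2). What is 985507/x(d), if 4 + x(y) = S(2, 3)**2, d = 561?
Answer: 24637675/21 ≈ 1.1732e+6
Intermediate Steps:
S(W, f) = -11/5 (S(W, f) = -4 + (4/5 - 2/(-2)) = -4 + (4*(1/5) - 2*(-1/2)) = -4 + (4/5 + 1) = -4 + 9/5 = -11/5)
x(y) = 21/25 (x(y) = -4 + (-11/5)**2 = -4 + 121/25 = 21/25)
985507/x(d) = 985507/(21/25) = 985507*(25/21) = 24637675/21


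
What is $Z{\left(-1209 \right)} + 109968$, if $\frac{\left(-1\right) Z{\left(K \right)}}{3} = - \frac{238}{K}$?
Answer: $\frac{44316866}{403} \approx 1.0997 \cdot 10^{5}$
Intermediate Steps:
$Z{\left(K \right)} = \frac{714}{K}$ ($Z{\left(K \right)} = - 3 \left(- \frac{238}{K}\right) = \frac{714}{K}$)
$Z{\left(-1209 \right)} + 109968 = \frac{714}{-1209} + 109968 = 714 \left(- \frac{1}{1209}\right) + 109968 = - \frac{238}{403} + 109968 = \frac{44316866}{403}$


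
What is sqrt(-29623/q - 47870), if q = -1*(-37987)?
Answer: I*sqrt(69078117818931)/37987 ≈ 218.79*I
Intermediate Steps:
q = 37987
sqrt(-29623/q - 47870) = sqrt(-29623/37987 - 47870) = sqrt(-1818467313/37987) = I*sqrt(69078117818931)/37987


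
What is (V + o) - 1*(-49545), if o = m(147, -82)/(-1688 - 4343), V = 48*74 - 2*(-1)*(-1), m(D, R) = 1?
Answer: 320215944/6031 ≈ 53095.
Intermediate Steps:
V = 3550 (V = 3552 + 2*(-1) = 3552 - 2 = 3550)
o = -1/6031 (o = 1/(-1688 - 4343) = 1/(-6031) = 1*(-1/6031) = -1/6031 ≈ -0.00016581)
(V + o) - 1*(-49545) = (3550 - 1/6031) - 1*(-49545) = 21410049/6031 + 49545 = 320215944/6031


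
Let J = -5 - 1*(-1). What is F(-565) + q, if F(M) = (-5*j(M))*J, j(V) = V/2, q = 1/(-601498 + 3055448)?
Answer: -13864817499/2453950 ≈ -5650.0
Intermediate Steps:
q = 1/2453950 ≈ 4.0751e-7
j(V) = V/2 (j(V) = V*(½) = V/2)
J = -4 (J = -5 + 1 = -4)
F(M) = 10*M (F(M) = -5*M/2*(-4) = 10*M)
F(-565) + q = 10*(-565) + 1/2453950 = -5650 + 1/2453950 = -13864817499/2453950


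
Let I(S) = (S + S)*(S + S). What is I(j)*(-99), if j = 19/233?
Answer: -142956/54289 ≈ -2.6332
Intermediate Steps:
j = 19/233 (j = 19*(1/233) = 19/233 ≈ 0.081545)
I(S) = 4*S**2 (I(S) = (2*S)*(2*S) = 4*S**2)
I(j)*(-99) = (4*(19/233)**2)*(-99) = (4*(361/54289))*(-99) = (1444/54289)*(-99) = -142956/54289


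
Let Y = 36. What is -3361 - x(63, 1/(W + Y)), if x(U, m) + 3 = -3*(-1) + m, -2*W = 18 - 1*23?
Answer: -258799/77 ≈ -3361.0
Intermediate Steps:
W = 5/2 (W = -(18 - 1*23)/2 = -(18 - 23)/2 = -1/2*(-5) = 5/2 ≈ 2.5000)
x(U, m) = m (x(U, m) = -3 + (-3*(-1) + m) = -3 + (3 + m) = m)
-3361 - x(63, 1/(W + Y)) = -3361 - 1/(5/2 + 36) = -3361 - 1/77/2 = -3361 - 1*2/77 = -3361 - 2/77 = -258799/77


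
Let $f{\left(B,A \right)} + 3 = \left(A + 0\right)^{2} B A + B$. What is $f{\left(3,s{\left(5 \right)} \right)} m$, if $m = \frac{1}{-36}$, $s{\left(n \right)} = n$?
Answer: $- \frac{125}{12} \approx -10.417$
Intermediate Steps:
$m = - \frac{1}{36} \approx -0.027778$
$f{\left(B,A \right)} = -3 + B + B A^{3}$ ($f{\left(B,A \right)} = -3 + \left(\left(A + 0\right)^{2} B A + B\right) = -3 + \left(A^{2} B A + B\right) = -3 + \left(B A^{2} A + B\right) = -3 + \left(B A^{3} + B\right) = -3 + \left(B + B A^{3}\right) = -3 + B + B A^{3}$)
$f{\left(3,s{\left(5 \right)} \right)} m = \left(-3 + 3 + 3 \cdot 5^{3}\right) \left(- \frac{1}{36}\right) = \left(-3 + 3 + 3 \cdot 125\right) \left(- \frac{1}{36}\right) = \left(-3 + 3 + 375\right) \left(- \frac{1}{36}\right) = 375 \left(- \frac{1}{36}\right) = - \frac{125}{12}$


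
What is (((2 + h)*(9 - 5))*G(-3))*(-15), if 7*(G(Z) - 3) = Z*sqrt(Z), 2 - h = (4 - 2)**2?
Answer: 0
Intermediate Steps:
h = -2 (h = 2 - (4 - 2)**2 = 2 - 1*2**2 = 2 - 1*4 = 2 - 4 = -2)
G(Z) = 3 + Z**(3/2)/7 (G(Z) = 3 + (Z*sqrt(Z))/7 = 3 + Z**(3/2)/7)
(((2 + h)*(9 - 5))*G(-3))*(-15) = (((2 - 2)*(9 - 5))*(3 + (-3)**(3/2)/7))*(-15) = ((0*4)*(3 + (-3*I*sqrt(3))/7))*(-15) = (0*(3 - 3*I*sqrt(3)/7))*(-15) = 0*(-15) = 0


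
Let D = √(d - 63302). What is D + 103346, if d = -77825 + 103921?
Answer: 103346 + 3*I*√4134 ≈ 1.0335e+5 + 192.89*I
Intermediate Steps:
d = 26096
D = 3*I*√4134 (D = √(26096 - 63302) = √(-37206) = 3*I*√4134 ≈ 192.89*I)
D + 103346 = 3*I*√4134 + 103346 = 103346 + 3*I*√4134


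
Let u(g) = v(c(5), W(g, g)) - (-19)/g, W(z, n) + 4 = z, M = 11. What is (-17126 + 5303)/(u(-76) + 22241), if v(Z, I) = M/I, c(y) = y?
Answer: -315280/593083 ≈ -0.53160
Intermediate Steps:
W(z, n) = -4 + z
v(Z, I) = 11/I
u(g) = 11/(-4 + g) + 19/g (u(g) = 11/(-4 + g) - (-19)/g = 11/(-4 + g) + 19/g)
(-17126 + 5303)/(u(-76) + 22241) = (-17126 + 5303)/(2*(-38 + 15*(-76))/(-76*(-4 - 76)) + 22241) = -11823/(2*(-1/76)*(-38 - 1140)/(-80) + 22241) = -11823/(2*(-1/76)*(-1/80)*(-1178) + 22241) = -11823/(-31/80 + 22241) = -11823/1779249/80 = -11823*80/1779249 = -315280/593083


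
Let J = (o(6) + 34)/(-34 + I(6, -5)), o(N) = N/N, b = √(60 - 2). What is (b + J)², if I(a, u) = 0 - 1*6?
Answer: 3761/64 - 7*√58/4 ≈ 45.438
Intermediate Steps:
b = √58 ≈ 7.6158
o(N) = 1
I(a, u) = -6 (I(a, u) = 0 - 6 = -6)
J = -7/8 (J = (1 + 34)/(-34 - 6) = 35/(-40) = 35*(-1/40) = -7/8 ≈ -0.87500)
(b + J)² = (√58 - 7/8)² = (-7/8 + √58)²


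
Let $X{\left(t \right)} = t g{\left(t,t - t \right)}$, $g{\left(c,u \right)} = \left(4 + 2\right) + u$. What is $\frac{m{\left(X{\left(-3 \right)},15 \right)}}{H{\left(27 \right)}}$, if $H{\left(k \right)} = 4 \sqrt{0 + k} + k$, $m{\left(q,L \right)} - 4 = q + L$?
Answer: $\frac{1}{11} - \frac{4 \sqrt{3}}{99} \approx 0.020927$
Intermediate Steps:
$g{\left(c,u \right)} = 6 + u$
$X{\left(t \right)} = 6 t$ ($X{\left(t \right)} = t \left(6 + \left(t - t\right)\right) = t \left(6 + 0\right) = t 6 = 6 t$)
$m{\left(q,L \right)} = 4 + L + q$ ($m{\left(q,L \right)} = 4 + \left(q + L\right) = 4 + \left(L + q\right) = 4 + L + q$)
$H{\left(k \right)} = k + 4 \sqrt{k}$ ($H{\left(k \right)} = 4 \sqrt{k} + k = k + 4 \sqrt{k}$)
$\frac{m{\left(X{\left(-3 \right)},15 \right)}}{H{\left(27 \right)}} = \frac{4 + 15 + 6 \left(-3\right)}{27 + 4 \sqrt{27}} = \frac{4 + 15 - 18}{27 + 4 \cdot 3 \sqrt{3}} = 1 \frac{1}{27 + 12 \sqrt{3}} = \frac{1}{27 + 12 \sqrt{3}}$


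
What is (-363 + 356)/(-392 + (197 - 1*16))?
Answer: 7/211 ≈ 0.033175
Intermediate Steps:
(-363 + 356)/(-392 + (197 - 1*16)) = -7/(-392 + (197 - 16)) = -7/(-392 + 181) = -7/(-211) = -7*(-1/211) = 7/211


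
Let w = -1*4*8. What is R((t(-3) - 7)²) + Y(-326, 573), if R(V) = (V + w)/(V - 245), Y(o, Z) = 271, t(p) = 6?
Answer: 66155/244 ≈ 271.13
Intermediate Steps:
w = -32 (w = -4*8 = -32)
R(V) = (-32 + V)/(-245 + V) (R(V) = (V - 32)/(V - 245) = (-32 + V)/(-245 + V))
R((t(-3) - 7)²) + Y(-326, 573) = (-32 + (6 - 7)²)/(-245 + (6 - 7)²) + 271 = (-32 + (-1)²)/(-245 + (-1)²) + 271 = (-32 + 1)/(-245 + 1) + 271 = -31/(-244) + 271 = -1/244*(-31) + 271 = 31/244 + 271 = 66155/244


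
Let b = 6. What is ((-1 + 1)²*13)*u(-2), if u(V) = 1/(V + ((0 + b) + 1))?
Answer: 0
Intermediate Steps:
u(V) = 1/(7 + V) (u(V) = 1/(V + ((0 + 6) + 1)) = 1/(V + (6 + 1)) = 1/(V + 7) = 1/(7 + V))
((-1 + 1)²*13)*u(-2) = ((-1 + 1)²*13)/(7 - 2) = (0²*13)/5 = (0*13)*(⅕) = 0*(⅕) = 0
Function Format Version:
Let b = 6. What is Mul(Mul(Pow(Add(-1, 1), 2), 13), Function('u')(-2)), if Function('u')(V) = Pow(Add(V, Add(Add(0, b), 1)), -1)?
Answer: 0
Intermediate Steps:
Function('u')(V) = Pow(Add(7, V), -1) (Function('u')(V) = Pow(Add(V, Add(Add(0, 6), 1)), -1) = Pow(Add(V, Add(6, 1)), -1) = Pow(Add(V, 7), -1) = Pow(Add(7, V), -1))
Mul(Mul(Pow(Add(-1, 1), 2), 13), Function('u')(-2)) = Mul(Mul(Pow(Add(-1, 1), 2), 13), Pow(Add(7, -2), -1)) = Mul(Mul(Pow(0, 2), 13), Pow(5, -1)) = Mul(Mul(0, 13), Rational(1, 5)) = Mul(0, Rational(1, 5)) = 0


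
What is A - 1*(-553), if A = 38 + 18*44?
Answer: 1383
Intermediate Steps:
A = 830 (A = 38 + 792 = 830)
A - 1*(-553) = 830 - 1*(-553) = 830 + 553 = 1383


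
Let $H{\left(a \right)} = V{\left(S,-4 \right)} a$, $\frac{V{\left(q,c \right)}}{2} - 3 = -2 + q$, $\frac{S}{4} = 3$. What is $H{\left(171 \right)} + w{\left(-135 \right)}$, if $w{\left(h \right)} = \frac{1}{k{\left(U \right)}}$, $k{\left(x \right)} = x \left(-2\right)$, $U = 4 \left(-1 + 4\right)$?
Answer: $\frac{106703}{24} \approx 4446.0$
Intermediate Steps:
$U = 12$ ($U = 4 \cdot 3 = 12$)
$S = 12$ ($S = 4 \cdot 3 = 12$)
$k{\left(x \right)} = - 2 x$
$V{\left(q,c \right)} = 2 + 2 q$ ($V{\left(q,c \right)} = 6 + 2 \left(-2 + q\right) = 6 + \left(-4 + 2 q\right) = 2 + 2 q$)
$w{\left(h \right)} = - \frac{1}{24}$ ($w{\left(h \right)} = \frac{1}{\left(-2\right) 12} = \frac{1}{-24} = - \frac{1}{24}$)
$H{\left(a \right)} = 26 a$ ($H{\left(a \right)} = \left(2 + 2 \cdot 12\right) a = \left(2 + 24\right) a = 26 a$)
$H{\left(171 \right)} + w{\left(-135 \right)} = 26 \cdot 171 - \frac{1}{24} = 4446 - \frac{1}{24} = \frac{106703}{24}$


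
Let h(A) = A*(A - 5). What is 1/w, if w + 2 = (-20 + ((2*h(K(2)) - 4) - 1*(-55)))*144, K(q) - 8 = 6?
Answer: 1/40750 ≈ 2.4540e-5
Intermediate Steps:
K(q) = 14 (K(q) = 8 + 6 = 14)
h(A) = A*(-5 + A)
w = 40750 (w = -2 + (-20 + ((2*(14*(-5 + 14)) - 4) - 1*(-55)))*144 = -2 + (-20 + ((2*(14*9) - 4) + 55))*144 = -2 + (-20 + ((2*126 - 4) + 55))*144 = -2 + (-20 + ((252 - 4) + 55))*144 = -2 + (-20 + (248 + 55))*144 = -2 + (-20 + 303)*144 = -2 + 283*144 = -2 + 40752 = 40750)
1/w = 1/40750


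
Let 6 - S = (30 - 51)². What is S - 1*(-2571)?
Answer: 2136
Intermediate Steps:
S = -435 (S = 6 - (30 - 51)² = 6 - 1*(-21)² = 6 - 1*441 = 6 - 441 = -435)
S - 1*(-2571) = -435 - 1*(-2571) = -435 + 2571 = 2136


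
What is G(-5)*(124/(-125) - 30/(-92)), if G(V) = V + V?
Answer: 3829/575 ≈ 6.6591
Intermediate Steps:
G(V) = 2*V
G(-5)*(124/(-125) - 30/(-92)) = (2*(-5))*(124/(-125) - 30/(-92)) = -10*(124*(-1/125) - 30*(-1/92)) = -10*(-124/125 + 15/46) = -10*(-3829/5750) = 3829/575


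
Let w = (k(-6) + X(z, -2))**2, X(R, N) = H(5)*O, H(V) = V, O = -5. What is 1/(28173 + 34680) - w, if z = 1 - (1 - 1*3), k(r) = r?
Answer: -60401732/62853 ≈ -961.00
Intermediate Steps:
z = 3 (z = 1 - (1 - 3) = 1 - 1*(-2) = 1 + 2 = 3)
X(R, N) = -25 (X(R, N) = 5*(-5) = -25)
w = 961 (w = (-6 - 25)**2 = (-31)**2 = 961)
1/(28173 + 34680) - w = 1/(28173 + 34680) - 1*961 = 1/62853 - 961 = -60401732/62853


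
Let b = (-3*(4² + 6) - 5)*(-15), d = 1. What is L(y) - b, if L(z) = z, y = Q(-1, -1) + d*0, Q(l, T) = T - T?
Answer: -1065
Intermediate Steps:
b = 1065 (b = (-3*(16 + 6) - 5)*(-15) = (-3*22 - 5)*(-15) = (-66 - 5)*(-15) = -71*(-15) = 1065)
Q(l, T) = 0
y = 0 (y = 0 + 1*0 = 0 + 0 = 0)
L(y) - b = 0 - 1*1065 = 0 - 1065 = -1065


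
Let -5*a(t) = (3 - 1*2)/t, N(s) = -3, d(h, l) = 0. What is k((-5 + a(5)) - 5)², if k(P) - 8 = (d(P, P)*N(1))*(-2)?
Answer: 64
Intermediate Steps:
a(t) = -1/(5*t) (a(t) = -(3 - 1*2)/(5*t) = -(3 - 2)/(5*t) = -1/(5*t))
k(P) = 8 (k(P) = 8 + (0*(-3))*(-2) = 8 + 0*(-2) = 8 + 0 = 8)
k((-5 + a(5)) - 5)² = 8² = 64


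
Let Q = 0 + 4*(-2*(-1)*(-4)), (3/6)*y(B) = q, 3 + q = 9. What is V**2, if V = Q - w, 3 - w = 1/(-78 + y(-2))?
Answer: 5340721/4356 ≈ 1226.1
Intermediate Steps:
q = 6 (q = -3 + 9 = 6)
y(B) = 12 (y(B) = 2*6 = 12)
Q = -32 (Q = 0 + 4*(2*(-4)) = 0 + 4*(-8) = 0 - 32 = -32)
w = 199/66 (w = 3 - 1/(-78 + 12) = 3 - 1/(-66) = 3 - 1*(-1/66) = 3 + 1/66 = 199/66 ≈ 3.0152)
V = -2311/66 (V = -32 - 1*199/66 = -32 - 199/66 = -2311/66 ≈ -35.015)
V**2 = (-2311/66)**2 = 5340721/4356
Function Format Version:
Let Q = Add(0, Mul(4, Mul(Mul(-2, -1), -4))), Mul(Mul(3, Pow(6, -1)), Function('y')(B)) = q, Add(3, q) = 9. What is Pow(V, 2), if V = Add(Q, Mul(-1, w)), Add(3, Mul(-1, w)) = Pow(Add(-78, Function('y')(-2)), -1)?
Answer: Rational(5340721, 4356) ≈ 1226.1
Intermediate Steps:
q = 6 (q = Add(-3, 9) = 6)
Function('y')(B) = 12 (Function('y')(B) = Mul(2, 6) = 12)
Q = -32 (Q = Add(0, Mul(4, Mul(2, -4))) = Add(0, Mul(4, -8)) = Add(0, -32) = -32)
w = Rational(199, 66) (w = Add(3, Mul(-1, Pow(Add(-78, 12), -1))) = Add(3, Mul(-1, Pow(-66, -1))) = Add(3, Mul(-1, Rational(-1, 66))) = Add(3, Rational(1, 66)) = Rational(199, 66) ≈ 3.0152)
V = Rational(-2311, 66) (V = Add(-32, Mul(-1, Rational(199, 66))) = Add(-32, Rational(-199, 66)) = Rational(-2311, 66) ≈ -35.015)
Pow(V, 2) = Pow(Rational(-2311, 66), 2) = Rational(5340721, 4356)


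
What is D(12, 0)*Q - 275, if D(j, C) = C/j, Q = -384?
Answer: -275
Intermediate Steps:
D(12, 0)*Q - 275 = (0/12)*(-384) - 275 = (0*(1/12))*(-384) - 275 = 0*(-384) - 275 = 0 - 275 = -275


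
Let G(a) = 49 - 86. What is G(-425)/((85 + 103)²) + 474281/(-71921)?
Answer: -16765648741/2541975824 ≈ -6.5955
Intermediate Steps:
G(a) = -37
G(-425)/((85 + 103)²) + 474281/(-71921) = -37/(85 + 103)² + 474281/(-71921) = -37/(188²) + 474281*(-1/71921) = -37/35344 - 474281/71921 = -16765648741/2541975824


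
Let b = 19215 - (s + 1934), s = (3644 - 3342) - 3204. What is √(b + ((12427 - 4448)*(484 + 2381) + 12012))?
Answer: √22892030 ≈ 4784.6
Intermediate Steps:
s = -2902 (s = 302 - 3204 = -2902)
b = 20183 (b = 19215 - (-2902 + 1934) = 19215 - 1*(-968) = 19215 + 968 = 20183)
√(b + ((12427 - 4448)*(484 + 2381) + 12012)) = √(20183 + ((12427 - 4448)*(484 + 2381) + 12012)) = √(20183 + (7979*2865 + 12012)) = √(20183 + (22859835 + 12012)) = √(20183 + 22871847) = √22892030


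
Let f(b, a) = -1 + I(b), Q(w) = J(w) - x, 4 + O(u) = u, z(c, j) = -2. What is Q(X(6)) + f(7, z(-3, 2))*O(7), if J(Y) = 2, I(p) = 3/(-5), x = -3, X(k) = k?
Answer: 1/5 ≈ 0.20000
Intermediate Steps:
I(p) = -3/5 (I(p) = 3*(-1/5) = -3/5)
O(u) = -4 + u
Q(w) = 5 (Q(w) = 2 - 1*(-3) = 2 + 3 = 5)
f(b, a) = -8/5 (f(b, a) = -1 - 3/5 = -8/5)
Q(X(6)) + f(7, z(-3, 2))*O(7) = 5 - 8*(-4 + 7)/5 = 5 - 8/5*3 = 5 - 24/5 = 1/5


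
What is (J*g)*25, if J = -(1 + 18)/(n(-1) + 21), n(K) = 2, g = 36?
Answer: -17100/23 ≈ -743.48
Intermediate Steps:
J = -19/23 (J = -(1 + 18)/(2 + 21) = -19/23 ≈ -0.82609)
(J*g)*25 = -19/23*36*25 = -684/23*25 = -17100/23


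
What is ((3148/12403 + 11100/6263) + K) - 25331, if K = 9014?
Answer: -1267346991289/77679989 ≈ -16315.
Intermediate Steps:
((3148/12403 + 11100/6263) + K) - 25331 = ((3148/12403 + 11100/6263) + 9014) - 25331 = (157389224/77679989 + 9014) - 25331 = 700364810070/77679989 - 25331 = -1267346991289/77679989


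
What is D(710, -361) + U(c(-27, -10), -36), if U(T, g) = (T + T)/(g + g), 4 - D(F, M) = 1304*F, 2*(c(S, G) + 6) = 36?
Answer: -2777509/3 ≈ -9.2584e+5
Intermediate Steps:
c(S, G) = 12 (c(S, G) = -6 + (1/2)*36 = -6 + 18 = 12)
D(F, M) = 4 - 1304*F
U(T, g) = T/g (U(T, g) = (2*T)/((2*g)) = (2*T)*(1/(2*g)) = T/g)
D(710, -361) + U(c(-27, -10), -36) = (4 - 1304*710) + 12/(-36) = (4 - 925840) + 12*(-1/36) = -925836 - 1/3 = -2777509/3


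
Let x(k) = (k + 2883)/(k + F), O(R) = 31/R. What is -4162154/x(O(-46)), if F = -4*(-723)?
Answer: -553570644154/132587 ≈ -4.1752e+6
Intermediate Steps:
F = 2892
x(k) = (2883 + k)/(2892 + k) (x(k) = (k + 2883)/(k + 2892) = (2883 + k)/(2892 + k))
-4162154/x(O(-46)) = -4162154*(2892 + 31/(-46))/(2883 + 31/(-46)) = -4162154*(2892 + 31*(-1/46))/(2883 + 31*(-1/46)) = -4162154*(2892 - 31/46)/(2883 - 31/46) = -4162154/((132587/46)/(133001/46)) = -4162154/((46/133001)*(132587/46)) = -4162154/132587/133001 = -4162154*133001/132587 = -553570644154/132587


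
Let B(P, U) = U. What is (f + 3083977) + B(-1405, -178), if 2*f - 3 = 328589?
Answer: 3248095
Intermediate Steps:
f = 164296 (f = 3/2 + (½)*328589 = 3/2 + 328589/2 = 164296)
(f + 3083977) + B(-1405, -178) = (164296 + 3083977) - 178 = 3248273 - 178 = 3248095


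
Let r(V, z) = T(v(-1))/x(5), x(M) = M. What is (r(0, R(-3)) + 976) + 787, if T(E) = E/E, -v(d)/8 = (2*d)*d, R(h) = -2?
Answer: 8816/5 ≈ 1763.2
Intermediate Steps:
v(d) = -16*d² (v(d) = -8*2*d*d = -16*d²)
T(E) = 1
r(V, z) = ⅕ (r(V, z) = 1/5 = 1*(⅕) = ⅕)
(r(0, R(-3)) + 976) + 787 = (⅕ + 976) + 787 = 4881/5 + 787 = 8816/5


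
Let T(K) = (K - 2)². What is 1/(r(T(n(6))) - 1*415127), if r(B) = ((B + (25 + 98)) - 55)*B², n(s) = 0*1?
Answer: -1/413975 ≈ -2.4156e-6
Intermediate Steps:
n(s) = 0
T(K) = (-2 + K)²
r(B) = B²*(68 + B) (r(B) = ((B + 123) - 55)*B² = ((123 + B) - 55)*B² = (68 + B)*B² = B²*(68 + B))
1/(r(T(n(6))) - 1*415127) = 1/(((-2 + 0)²)²*(68 + (-2 + 0)²) - 1*415127) = 1/(((-2)²)²*(68 + (-2)²) - 415127) = 1/(4²*(68 + 4) - 415127) = 1/(16*72 - 415127) = 1/(1152 - 415127) = 1/(-413975) = -1/413975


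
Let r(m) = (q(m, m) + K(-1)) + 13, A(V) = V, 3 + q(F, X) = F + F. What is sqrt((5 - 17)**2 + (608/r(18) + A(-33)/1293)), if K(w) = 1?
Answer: 3*sqrt(7154184947)/20257 ≈ 12.526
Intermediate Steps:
q(F, X) = -3 + 2*F (q(F, X) = -3 + (F + F) = -3 + 2*F)
r(m) = 11 + 2*m (r(m) = ((-3 + 2*m) + 1) + 13 = (-2 + 2*m) + 13 = 11 + 2*m)
sqrt((5 - 17)**2 + (608/r(18) + A(-33)/1293)) = sqrt((5 - 17)**2 + (608/(11 + 2*18) - 33/1293)) = sqrt((-12)**2 + (608/(11 + 36) - 33*1/1293)) = sqrt(144 + (608/47 - 11/431)) = sqrt(144 + 261531/20257) = sqrt(3178539/20257) = 3*sqrt(7154184947)/20257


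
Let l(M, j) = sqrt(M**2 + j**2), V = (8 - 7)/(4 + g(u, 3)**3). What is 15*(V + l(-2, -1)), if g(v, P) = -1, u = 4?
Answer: 5 + 15*sqrt(5) ≈ 38.541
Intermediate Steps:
V = 1/3 (V = (8 - 7)/(4 + (-1)**3) = 1/(4 - 1) = 1/3 ≈ 0.33333)
15*(V + l(-2, -1)) = 15*(1/3 + sqrt((-2)**2 + (-1)**2)) = 15*(1/3 + sqrt(4 + 1)) = 15*(1/3 + sqrt(5)) = 5 + 15*sqrt(5)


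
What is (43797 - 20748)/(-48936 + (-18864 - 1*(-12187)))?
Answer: -23049/55613 ≈ -0.41445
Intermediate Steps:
(43797 - 20748)/(-48936 + (-18864 - 1*(-12187))) = 23049/(-48936 + (-18864 + 12187)) = 23049/(-48936 - 6677) = 23049/(-55613) = 23049*(-1/55613) = -23049/55613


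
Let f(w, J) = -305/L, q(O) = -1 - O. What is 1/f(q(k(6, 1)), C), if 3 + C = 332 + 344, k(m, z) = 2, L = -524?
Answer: 524/305 ≈ 1.7180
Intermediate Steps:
C = 673 (C = -3 + (332 + 344) = -3 + 676 = 673)
f(w, J) = 305/524 (f(w, J) = -305/(-524) = -305*(-1/524) = 305/524)
1/f(q(k(6, 1)), C) = 1/(305/524) = 524/305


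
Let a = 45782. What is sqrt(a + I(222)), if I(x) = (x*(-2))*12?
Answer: sqrt(40454) ≈ 201.13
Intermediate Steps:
I(x) = -24*x (I(x) = -2*x*12 = -24*x)
sqrt(a + I(222)) = sqrt(45782 - 24*222) = sqrt(45782 - 5328) = sqrt(40454)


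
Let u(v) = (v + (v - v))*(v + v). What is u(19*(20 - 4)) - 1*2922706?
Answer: -2737874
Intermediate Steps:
u(v) = 2*v**2 (u(v) = (v + 0)*(2*v) = v*(2*v) = 2*v**2)
u(19*(20 - 4)) - 1*2922706 = 2*(19*(20 - 4))**2 - 1*2922706 = 2*(19*16)**2 - 2922706 = 2*304**2 - 2922706 = 2*92416 - 2922706 = 184832 - 2922706 = -2737874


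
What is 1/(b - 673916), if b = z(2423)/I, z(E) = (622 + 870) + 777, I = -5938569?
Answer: -5938569/4002096668473 ≈ -1.4839e-6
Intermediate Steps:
z(E) = 2269 (z(E) = 1492 + 777 = 2269)
b = -2269/5938569 (b = 2269/(-5938569) = 2269*(-1/5938569) = -2269/5938569 ≈ -0.00038208)
1/(b - 673916) = 1/(-2269/5938569 - 673916) = 1/(-4002096668473/5938569) = -5938569/4002096668473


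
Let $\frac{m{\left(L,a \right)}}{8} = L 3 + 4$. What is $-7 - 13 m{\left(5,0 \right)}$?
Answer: $-1983$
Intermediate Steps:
$m{\left(L,a \right)} = 32 + 24 L$ ($m{\left(L,a \right)} = 8 \left(L 3 + 4\right) = 8 \left(3 L + 4\right) = 8 \left(4 + 3 L\right) = 32 + 24 L$)
$-7 - 13 m{\left(5,0 \right)} = -7 - 13 \left(32 + 24 \cdot 5\right) = -7 - 13 \left(32 + 120\right) = -7 - 1976 = -1983$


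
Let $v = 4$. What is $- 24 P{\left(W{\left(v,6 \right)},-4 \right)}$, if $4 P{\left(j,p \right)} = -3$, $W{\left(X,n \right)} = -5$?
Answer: $18$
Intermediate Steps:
$P{\left(j,p \right)} = - \frac{3}{4}$ ($P{\left(j,p \right)} = \frac{1}{4} \left(-3\right) = - \frac{3}{4}$)
$- 24 P{\left(W{\left(v,6 \right)},-4 \right)} = \left(-24\right) \left(- \frac{3}{4}\right) = 18$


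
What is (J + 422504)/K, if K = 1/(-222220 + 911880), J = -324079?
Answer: 67879785500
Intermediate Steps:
K = 1/689660 ≈ 1.4500e-6
(J + 422504)/K = (-324079 + 422504)/(1/689660) = 98425*689660 = 67879785500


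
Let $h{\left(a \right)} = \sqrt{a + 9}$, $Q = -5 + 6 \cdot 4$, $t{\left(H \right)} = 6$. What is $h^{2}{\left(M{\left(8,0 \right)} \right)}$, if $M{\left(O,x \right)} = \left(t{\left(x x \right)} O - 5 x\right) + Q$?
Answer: $76$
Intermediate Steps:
$Q = 19$ ($Q = -5 + 24 = 19$)
$M{\left(O,x \right)} = 19 - 5 x + 6 O$ ($M{\left(O,x \right)} = \left(6 O - 5 x\right) + 19 = \left(- 5 x + 6 O\right) + 19 = 19 - 5 x + 6 O$)
$h{\left(a \right)} = \sqrt{9 + a}$
$h^{2}{\left(M{\left(8,0 \right)} \right)} = \left(\sqrt{9 + \left(19 - 0 + 6 \cdot 8\right)}\right)^{2} = \left(\sqrt{9 + \left(19 + 0 + 48\right)}\right)^{2} = \left(\sqrt{9 + 67}\right)^{2} = \left(\sqrt{76}\right)^{2} = \left(2 \sqrt{19}\right)^{2} = 76$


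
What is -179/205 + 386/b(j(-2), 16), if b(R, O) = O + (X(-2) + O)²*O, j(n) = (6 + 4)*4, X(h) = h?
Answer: -242539/323080 ≈ -0.75071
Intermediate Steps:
j(n) = 40 (j(n) = 10*4 = 40)
b(R, O) = O + O*(-2 + O)² (b(R, O) = O + (-2 + O)²*O = O + O*(-2 + O)²)
-179/205 + 386/b(j(-2), 16) = -179/205 + 386/((16*(1 + (-2 + 16)²))) = -179*1/205 + 386/((16*(1 + 14²))) = -179/205 + 386/((16*(1 + 196))) = -179/205 + 386/((16*197)) = -179/205 + 386/3152 = -179/205 + 386*(1/3152) = -179/205 + 193/1576 = -242539/323080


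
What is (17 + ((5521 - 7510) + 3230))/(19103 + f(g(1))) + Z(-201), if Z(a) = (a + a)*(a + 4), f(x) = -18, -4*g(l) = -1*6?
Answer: 1511418748/19085 ≈ 79194.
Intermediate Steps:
g(l) = 3/2 (g(l) = -(-1)*6/4 = -1/4*(-6) = 3/2)
Z(a) = 2*a*(4 + a) (Z(a) = (2*a)*(4 + a) = 2*a*(4 + a))
(17 + ((5521 - 7510) + 3230))/(19103 + f(g(1))) + Z(-201) = (17 + ((5521 - 7510) + 3230))/(19103 - 18) + 2*(-201)*(4 - 201) = (17 + (-1989 + 3230))/19085 + 2*(-201)*(-197) = (17 + 1241)*(1/19085) + 79194 = 1258*(1/19085) + 79194 = 1258/19085 + 79194 = 1511418748/19085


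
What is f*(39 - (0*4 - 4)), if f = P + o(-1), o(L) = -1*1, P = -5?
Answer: -258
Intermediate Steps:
o(L) = -1
f = -6 (f = -5 - 1 = -6)
f*(39 - (0*4 - 4)) = -6*(39 - (0*4 - 4)) = -6*(39 - (0 - 4)) = -6*(39 - 1*(-4)) = -6*(39 + 4) = -6*43 = -258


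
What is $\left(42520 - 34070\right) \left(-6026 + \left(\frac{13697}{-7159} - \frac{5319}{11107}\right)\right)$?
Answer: $- \frac{4050487892941100}{79515013} \approx -5.094 \cdot 10^{7}$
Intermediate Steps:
$\left(42520 - 34070\right) \left(-6026 + \left(\frac{13697}{-7159} - \frac{5319}{11107}\right)\right) = 8450 \left(-6026 + \left(13697 \left(- \frac{1}{7159}\right) - \frac{5319}{11107}\right)\right) = 8450 \left(-6026 - \frac{190211300}{79515013}\right) = 8450 \left(- \frac{479347679638}{79515013}\right) = - \frac{4050487892941100}{79515013}$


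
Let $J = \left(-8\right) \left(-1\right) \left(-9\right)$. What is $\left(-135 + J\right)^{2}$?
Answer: $42849$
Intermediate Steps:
$J = -72$ ($J = 8 \left(-9\right) = -72$)
$\left(-135 + J\right)^{2} = \left(-135 - 72\right)^{2} = \left(-207\right)^{2} = 42849$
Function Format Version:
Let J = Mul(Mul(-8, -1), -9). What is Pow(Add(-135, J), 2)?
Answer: 42849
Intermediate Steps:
J = -72 (J = Mul(8, -9) = -72)
Pow(Add(-135, J), 2) = Pow(Add(-135, -72), 2) = Pow(-207, 2) = 42849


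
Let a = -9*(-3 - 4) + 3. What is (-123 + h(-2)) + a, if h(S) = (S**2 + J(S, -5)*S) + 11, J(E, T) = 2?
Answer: -46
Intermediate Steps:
a = 66 (a = -9*(-7) + 3 = 63 + 3 = 66)
h(S) = 11 + S**2 + 2*S (h(S) = (S**2 + 2*S) + 11 = 11 + S**2 + 2*S)
(-123 + h(-2)) + a = (-123 + (11 + (-2)**2 + 2*(-2))) + 66 = (-123 + (11 + 4 - 4)) + 66 = (-123 + 11) + 66 = -112 + 66 = -46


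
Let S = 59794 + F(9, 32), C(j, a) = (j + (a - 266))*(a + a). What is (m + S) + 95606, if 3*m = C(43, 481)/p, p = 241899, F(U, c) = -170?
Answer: 37550064502/241899 ≈ 1.5523e+5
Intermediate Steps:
C(j, a) = 2*a*(-266 + a + j) (C(j, a) = (j + (-266 + a))*(2*a) = (-266 + a + j)*(2*a) = 2*a*(-266 + a + j))
S = 59624 (S = 59794 - 170 = 59624)
m = 82732/241899 (m = ((2*481*(-266 + 481 + 43))/241899)/3 = ((2*481*258)*(1/241899))/3 = (248196*(1/241899))/3 = (⅓)*(82732/80633) = 82732/241899 ≈ 0.34201)
(m + S) + 95606 = (82732/241899 + 59624) + 95606 = 14423068708/241899 + 95606 = 37550064502/241899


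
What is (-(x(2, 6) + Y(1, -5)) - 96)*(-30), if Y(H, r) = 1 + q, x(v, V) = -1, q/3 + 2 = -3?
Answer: 2430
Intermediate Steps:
q = -15 (q = -6 + 3*(-3) = -6 - 9 = -15)
Y(H, r) = -14 (Y(H, r) = 1 - 15 = -14)
(-(x(2, 6) + Y(1, -5)) - 96)*(-30) = (-(-1 - 14) - 96)*(-30) = (-1*(-15) - 96)*(-30) = (15 - 96)*(-30) = -81*(-30) = 2430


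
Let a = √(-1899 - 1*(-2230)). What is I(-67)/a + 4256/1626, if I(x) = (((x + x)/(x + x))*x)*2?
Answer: 2128/813 - 134*√331/331 ≈ -4.7478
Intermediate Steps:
a = √331 (a = √(-1899 + 2230) = √331 ≈ 18.193)
I(x) = 2*x (I(x) = (((2*x)/((2*x)))*x)*2 = (((2*x)*(1/(2*x)))*x)*2 = (1*x)*2 = x*2 = 2*x)
I(-67)/a + 4256/1626 = (2*(-67))/(√331) + 4256/1626 = -134*√331/331 + 4256*(1/1626) = -134*√331/331 + 2128/813 = 2128/813 - 134*√331/331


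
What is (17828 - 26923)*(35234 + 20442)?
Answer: -506373220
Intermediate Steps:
(17828 - 26923)*(35234 + 20442) = -9095*55676 = -506373220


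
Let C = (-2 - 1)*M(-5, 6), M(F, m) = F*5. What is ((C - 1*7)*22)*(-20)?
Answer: -29920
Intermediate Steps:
M(F, m) = 5*F
C = 75 (C = (-2 - 1)*(5*(-5)) = -3*(-25) = 75)
((C - 1*7)*22)*(-20) = ((75 - 1*7)*22)*(-20) = ((75 - 7)*22)*(-20) = (68*22)*(-20) = 1496*(-20) = -29920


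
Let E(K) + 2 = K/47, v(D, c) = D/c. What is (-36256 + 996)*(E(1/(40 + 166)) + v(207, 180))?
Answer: 145071981/4841 ≈ 29967.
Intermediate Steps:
E(K) = -2 + K/47
(-36256 + 996)*(E(1/(40 + 166)) + v(207, 180)) = (-36256 + 996)*((-2 + 1/(47*(40 + 166))) + 207/180) = -35260*((-2 + (1/47)/206) + 207*(1/180)) = -35260*((-2 + (1/47)*(1/206)) + 23/20) = -35260*((-2 + 1/9682) + 23/20) = -35260*(-19363/9682 + 23/20) = -35260*(-82287/96820) = 145071981/4841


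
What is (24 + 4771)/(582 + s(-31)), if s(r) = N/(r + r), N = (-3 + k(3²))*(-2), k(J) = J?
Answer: 148645/18048 ≈ 8.2361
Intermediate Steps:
N = -12 (N = (-3 + 3²)*(-2) = (-3 + 9)*(-2) = 6*(-2) = -12)
s(r) = -6/r (s(r) = -12/(r + r) = -12*1/(2*r) = -6/r)
(24 + 4771)/(582 + s(-31)) = (24 + 4771)/(582 - 6/(-31)) = 4795/(582 - 6*(-1/31)) = 4795/(582 + 6/31) = 4795/(18048/31) = 4795*(31/18048) = 148645/18048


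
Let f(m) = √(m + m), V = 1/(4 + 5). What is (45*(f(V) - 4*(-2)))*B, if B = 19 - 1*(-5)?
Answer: 8640 + 360*√2 ≈ 9149.1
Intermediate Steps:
V = ⅑ (V = 1/9 = ⅑ ≈ 0.11111)
f(m) = √2*√m (f(m) = √(2*m) = √2*√m)
B = 24 (B = 19 + 5 = 24)
(45*(f(V) - 4*(-2)))*B = (45*(√2*√(⅑) - 4*(-2)))*24 = (45*(√2*(⅓) + 8))*24 = (45*(√2/3 + 8))*24 = (45*(8 + √2/3))*24 = (360 + 15*√2)*24 = 8640 + 360*√2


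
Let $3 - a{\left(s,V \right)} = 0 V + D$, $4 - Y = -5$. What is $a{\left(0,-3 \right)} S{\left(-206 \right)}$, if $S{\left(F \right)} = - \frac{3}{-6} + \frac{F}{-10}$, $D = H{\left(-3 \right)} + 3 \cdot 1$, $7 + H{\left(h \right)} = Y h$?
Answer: $\frac{3587}{5} \approx 717.4$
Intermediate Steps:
$Y = 9$ ($Y = 4 - -5 = 4 + 5 = 9$)
$H{\left(h \right)} = -7 + 9 h$
$D = -31$ ($D = \left(-7 + 9 \left(-3\right)\right) + 3 \cdot 1 = \left(-7 - 27\right) + 3 = -34 + 3 = -31$)
$S{\left(F \right)} = \frac{1}{2} - \frac{F}{10}$ ($S{\left(F \right)} = \left(-3\right) \left(- \frac{1}{6}\right) + F \left(- \frac{1}{10}\right) = \frac{1}{2} - \frac{F}{10}$)
$a{\left(s,V \right)} = 34$ ($a{\left(s,V \right)} = 3 - \left(0 V - 31\right) = 3 - \left(0 - 31\right) = 3 - -31 = 3 + 31 = 34$)
$a{\left(0,-3 \right)} S{\left(-206 \right)} = 34 \left(\frac{1}{2} - - \frac{103}{5}\right) = 34 \left(\frac{1}{2} + \frac{103}{5}\right) = 34 \cdot \frac{211}{10} = \frac{3587}{5}$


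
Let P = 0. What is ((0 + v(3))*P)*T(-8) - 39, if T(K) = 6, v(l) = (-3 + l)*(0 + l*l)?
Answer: -39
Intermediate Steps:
v(l) = l²*(-3 + l) (v(l) = (-3 + l)*(0 + l²) = (-3 + l)*l² = l²*(-3 + l))
((0 + v(3))*P)*T(-8) - 39 = ((0 + 3²*(-3 + 3))*0)*6 - 39 = ((0 + 9*0)*0)*6 - 39 = ((0 + 0)*0)*6 - 39 = (0*0)*6 - 39 = 0*6 - 39 = 0 - 39 = -39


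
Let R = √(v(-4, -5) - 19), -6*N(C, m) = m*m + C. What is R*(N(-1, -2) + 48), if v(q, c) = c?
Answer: 95*I*√6 ≈ 232.7*I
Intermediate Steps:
N(C, m) = -C/6 - m²/6 (N(C, m) = -(m*m + C)/6 = -(m² + C)/6 = -(C + m²)/6 = -C/6 - m²/6)
R = 2*I*√6 (R = √(-5 - 19) = √(-24) = 2*I*√6 ≈ 4.899*I)
R*(N(-1, -2) + 48) = (2*I*√6)*((-⅙*(-1) - ⅙*(-2)²) + 48) = (2*I*√6)*((⅙ - ⅙*4) + 48) = (2*I*√6)*((⅙ - ⅔) + 48) = (2*I*√6)*(-½ + 48) = (2*I*√6)*(95/2) = 95*I*√6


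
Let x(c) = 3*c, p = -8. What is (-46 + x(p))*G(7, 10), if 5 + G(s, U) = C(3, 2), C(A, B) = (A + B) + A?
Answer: -210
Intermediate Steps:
C(A, B) = B + 2*A
G(s, U) = 3 (G(s, U) = -5 + (2 + 2*3) = -5 + (2 + 6) = -5 + 8 = 3)
(-46 + x(p))*G(7, 10) = (-46 + 3*(-8))*3 = (-46 - 24)*3 = -70*3 = -210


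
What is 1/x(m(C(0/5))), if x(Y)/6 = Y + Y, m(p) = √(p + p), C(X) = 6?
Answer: √3/72 ≈ 0.024056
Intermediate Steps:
m(p) = √2*√p (m(p) = √(2*p) = √2*√p)
x(Y) = 12*Y (x(Y) = 6*(Y + Y) = 6*(2*Y) = 12*Y)
1/x(m(C(0/5))) = 1/(12*(√2*√6)) = 1/(12*(2*√3)) = 1/(24*√3) = √3/72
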